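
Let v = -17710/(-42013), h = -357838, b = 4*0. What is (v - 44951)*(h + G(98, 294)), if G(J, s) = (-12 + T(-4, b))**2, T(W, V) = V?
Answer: 675508214126182/42013 ≈ 1.6079e+10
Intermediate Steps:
b = 0
G(J, s) = 144 (G(J, s) = (-12 + 0)**2 = (-12)**2 = 144)
v = 17710/42013 (v = -17710*(-1/42013) = 17710/42013 ≈ 0.42154)
(v - 44951)*(h + G(98, 294)) = (17710/42013 - 44951)*(-357838 + 144) = -1888508653/42013*(-357694) = 675508214126182/42013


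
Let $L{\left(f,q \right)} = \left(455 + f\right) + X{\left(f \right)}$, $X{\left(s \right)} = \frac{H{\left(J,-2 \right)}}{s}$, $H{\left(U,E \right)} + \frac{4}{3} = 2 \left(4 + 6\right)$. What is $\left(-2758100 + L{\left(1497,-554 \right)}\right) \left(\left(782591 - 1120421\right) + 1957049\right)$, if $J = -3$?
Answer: $- \frac{20042467082302028}{4491} \approx -4.4628 \cdot 10^{12}$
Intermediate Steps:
$H{\left(U,E \right)} = \frac{56}{3}$ ($H{\left(U,E \right)} = - \frac{4}{3} + 2 \left(4 + 6\right) = - \frac{4}{3} + 2 \cdot 10 = - \frac{4}{3} + 20 = \frac{56}{3}$)
$X{\left(s \right)} = \frac{56}{3 s}$
$L{\left(f,q \right)} = 455 + f + \frac{56}{3 f}$ ($L{\left(f,q \right)} = \left(455 + f\right) + \frac{56}{3 f} = 455 + f + \frac{56}{3 f}$)
$\left(-2758100 + L{\left(1497,-554 \right)}\right) \left(\left(782591 - 1120421\right) + 1957049\right) = \left(-2758100 + \left(455 + 1497 + \frac{56}{3 \cdot 1497}\right)\right) \left(\left(782591 - 1120421\right) + 1957049\right) = \left(-2758100 + \left(455 + 1497 + \frac{56}{3} \cdot \frac{1}{1497}\right)\right) \left(\left(782591 - 1120421\right) + 1957049\right) = \left(-2758100 + \left(455 + 1497 + \frac{56}{4491}\right)\right) \left(-337830 + 1957049\right) = \left(-2758100 + \frac{8766488}{4491}\right) 1619219 = \left(- \frac{12377860612}{4491}\right) 1619219 = - \frac{20042467082302028}{4491}$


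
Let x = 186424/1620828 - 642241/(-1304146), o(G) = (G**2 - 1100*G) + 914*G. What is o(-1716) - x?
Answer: 1724768723488209341/528449088222 ≈ 3.2638e+6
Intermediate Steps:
o(G) = G**2 - 186*G
x = 321021577363/528449088222 (x = 186424*(1/1620828) - 642241*(-1/1304146) = 46606/405207 + 642241/1304146 = 321021577363/528449088222 ≈ 0.60748)
o(-1716) - x = -1716*(-186 - 1716) - 1*321021577363/528449088222 = -1716*(-1902) - 321021577363/528449088222 = 3263832 - 321021577363/528449088222 = 1724768723488209341/528449088222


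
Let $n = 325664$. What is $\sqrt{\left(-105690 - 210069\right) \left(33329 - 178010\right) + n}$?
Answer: $\sqrt{45684653543} \approx 2.1374 \cdot 10^{5}$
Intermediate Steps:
$\sqrt{\left(-105690 - 210069\right) \left(33329 - 178010\right) + n} = \sqrt{\left(-105690 - 210069\right) \left(33329 - 178010\right) + 325664} = \sqrt{\left(-315759\right) \left(-144681\right) + 325664} = \sqrt{45684327879 + 325664} = \sqrt{45684653543}$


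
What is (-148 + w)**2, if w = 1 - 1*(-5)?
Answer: 20164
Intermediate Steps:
w = 6 (w = 1 + 5 = 6)
(-148 + w)**2 = (-148 + 6)**2 = (-142)**2 = 20164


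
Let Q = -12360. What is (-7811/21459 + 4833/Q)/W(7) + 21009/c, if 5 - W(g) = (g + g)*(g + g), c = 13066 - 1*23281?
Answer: -2622866305231/1277746398520 ≈ -2.0527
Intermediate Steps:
c = -10215 (c = 13066 - 23281 = -10215)
W(g) = 5 - 4*g² (W(g) = 5 - (g + g)*(g + g) = 5 - 2*g*2*g = 5 - 4*g²)
(-7811/21459 + 4833/Q)/W(7) + 21009/c = (-7811/21459 + 4833/(-12360))/(5 - 4*7²) + 21009/(-10215) = (-7811*1/21459 + 4833*(-1/12360))/(5 - 4*49) + 21009*(-1/10215) = (-7811/21459 - 1611/4120)/(5 - 196) - 7003/3405 = -66751769/88411080/(-191) - 7003/3405 = -66751769/88411080*(-1/191) - 7003/3405 = 66751769/16886516280 - 7003/3405 = -2622866305231/1277746398520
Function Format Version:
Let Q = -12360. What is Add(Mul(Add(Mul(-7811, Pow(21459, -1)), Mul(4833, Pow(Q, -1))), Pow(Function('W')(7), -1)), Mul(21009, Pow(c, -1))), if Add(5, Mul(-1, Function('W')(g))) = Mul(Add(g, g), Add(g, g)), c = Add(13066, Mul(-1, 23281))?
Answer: Rational(-2622866305231, 1277746398520) ≈ -2.0527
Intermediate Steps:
c = -10215 (c = Add(13066, -23281) = -10215)
Function('W')(g) = Add(5, Mul(-4, Pow(g, 2))) (Function('W')(g) = Add(5, Mul(-1, Mul(Add(g, g), Add(g, g)))) = Add(5, Mul(-1, Mul(Mul(2, g), Mul(2, g)))) = Add(5, Mul(-1, Mul(4, Pow(g, 2)))) = Add(5, Mul(-4, Pow(g, 2))))
Add(Mul(Add(Mul(-7811, Pow(21459, -1)), Mul(4833, Pow(Q, -1))), Pow(Function('W')(7), -1)), Mul(21009, Pow(c, -1))) = Add(Mul(Add(Mul(-7811, Pow(21459, -1)), Mul(4833, Pow(-12360, -1))), Pow(Add(5, Mul(-4, Pow(7, 2))), -1)), Mul(21009, Pow(-10215, -1))) = Add(Mul(Add(Mul(-7811, Rational(1, 21459)), Mul(4833, Rational(-1, 12360))), Pow(Add(5, Mul(-4, 49)), -1)), Mul(21009, Rational(-1, 10215))) = Add(Mul(Add(Rational(-7811, 21459), Rational(-1611, 4120)), Pow(Add(5, -196), -1)), Rational(-7003, 3405)) = Add(Mul(Rational(-66751769, 88411080), Pow(-191, -1)), Rational(-7003, 3405)) = Add(Mul(Rational(-66751769, 88411080), Rational(-1, 191)), Rational(-7003, 3405)) = Add(Rational(66751769, 16886516280), Rational(-7003, 3405)) = Rational(-2622866305231, 1277746398520)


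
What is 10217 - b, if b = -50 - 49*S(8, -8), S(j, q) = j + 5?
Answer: 10904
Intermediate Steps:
S(j, q) = 5 + j
b = -687 (b = -50 - 49*(5 + 8) = -50 - 49*13 = -50 - 637 = -687)
10217 - b = 10217 - 1*(-687) = 10217 + 687 = 10904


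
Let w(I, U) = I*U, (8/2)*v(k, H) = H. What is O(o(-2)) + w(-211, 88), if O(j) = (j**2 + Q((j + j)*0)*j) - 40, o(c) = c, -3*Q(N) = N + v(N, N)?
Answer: -18604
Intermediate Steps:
v(k, H) = H/4
Q(N) = -5*N/12 (Q(N) = -(N + N/4)/3 = -5*N/12)
O(j) = -40 + j**2 (O(j) = (j**2 + (-5*(j + j)*0/12)*j) - 40 = (j**2 + (-5*2*j*0/12)*j) - 40 = (j**2 + (-5/12*0)*j) - 40 = (j**2 + 0*j) - 40 = (j**2 + 0) - 40 = j**2 - 40 = -40 + j**2)
O(o(-2)) + w(-211, 88) = (-40 + (-2)**2) - 211*88 = (-40 + 4) - 18568 = -36 - 18568 = -18604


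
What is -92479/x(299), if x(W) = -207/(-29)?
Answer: -2681891/207 ≈ -12956.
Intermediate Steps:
x(W) = 207/29 (x(W) = -207*(-1/29) = 207/29)
-92479/x(299) = -92479/207/29 = -92479*29/207 = -2681891/207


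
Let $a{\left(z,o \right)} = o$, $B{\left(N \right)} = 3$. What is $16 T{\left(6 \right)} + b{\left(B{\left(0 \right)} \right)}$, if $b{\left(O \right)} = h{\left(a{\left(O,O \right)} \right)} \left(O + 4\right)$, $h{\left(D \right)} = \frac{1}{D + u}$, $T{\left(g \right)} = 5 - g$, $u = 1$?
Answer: $- \frac{57}{4} \approx -14.25$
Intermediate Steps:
$h{\left(D \right)} = \frac{1}{1 + D}$ ($h{\left(D \right)} = \frac{1}{D + 1} = \frac{1}{1 + D}$)
$b{\left(O \right)} = \frac{4 + O}{1 + O}$ ($b{\left(O \right)} = \frac{O + 4}{1 + O} = \frac{4 + O}{1 + O}$)
$16 T{\left(6 \right)} + b{\left(B{\left(0 \right)} \right)} = 16 \left(5 - 6\right) + \frac{4 + 3}{1 + 3} = 16 \left(5 - 6\right) + \frac{1}{4} \cdot 7 = 16 \left(-1\right) + \frac{1}{4} \cdot 7 = -16 + \frac{7}{4} = - \frac{57}{4}$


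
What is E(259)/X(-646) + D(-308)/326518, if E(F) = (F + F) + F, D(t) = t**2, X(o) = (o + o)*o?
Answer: 39715117267/136261185688 ≈ 0.29146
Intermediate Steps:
X(o) = 2*o**2 (X(o) = (2*o)*o = 2*o**2)
E(F) = 3*F (E(F) = 2*F + F = 3*F)
E(259)/X(-646) + D(-308)/326518 = (3*259)/((2*(-646)**2)) + (-308)**2/326518 = 777/((2*417316)) + 94864*(1/326518) = 777/834632 + 47432/163259 = 39715117267/136261185688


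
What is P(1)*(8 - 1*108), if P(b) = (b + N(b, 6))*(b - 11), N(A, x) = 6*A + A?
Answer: 8000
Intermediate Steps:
N(A, x) = 7*A
P(b) = 8*b*(-11 + b) (P(b) = (b + 7*b)*(b - 11) = (8*b)*(-11 + b) = 8*b*(-11 + b))
P(1)*(8 - 1*108) = (8*1*(-11 + 1))*(8 - 1*108) = (8*1*(-10))*(8 - 108) = -80*(-100) = 8000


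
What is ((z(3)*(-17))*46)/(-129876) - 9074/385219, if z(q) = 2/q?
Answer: -733250489/37523027133 ≈ -0.019541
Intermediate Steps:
((z(3)*(-17))*46)/(-129876) - 9074/385219 = (((2/3)*(-17))*46)/(-129876) - 9074/385219 = (((2*(⅓))*(-17))*46)*(-1/129876) - 9074*1/385219 = (((⅔)*(-17))*46)*(-1/129876) - 9074/385219 = -34/3*46*(-1/129876) - 9074/385219 = -1564/3*(-1/129876) - 9074/385219 = 391/97407 - 9074/385219 = -733250489/37523027133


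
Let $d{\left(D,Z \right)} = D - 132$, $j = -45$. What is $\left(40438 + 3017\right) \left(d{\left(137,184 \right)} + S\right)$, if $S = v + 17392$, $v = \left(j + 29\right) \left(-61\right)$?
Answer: $798398715$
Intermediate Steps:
$d{\left(D,Z \right)} = -132 + D$
$v = 976$ ($v = \left(-45 + 29\right) \left(-61\right) = \left(-16\right) \left(-61\right) = 976$)
$S = 18368$ ($S = 976 + 17392 = 18368$)
$\left(40438 + 3017\right) \left(d{\left(137,184 \right)} + S\right) = \left(40438 + 3017\right) \left(\left(-132 + 137\right) + 18368\right) = 43455 \left(5 + 18368\right) = 43455 \cdot 18373 = 798398715$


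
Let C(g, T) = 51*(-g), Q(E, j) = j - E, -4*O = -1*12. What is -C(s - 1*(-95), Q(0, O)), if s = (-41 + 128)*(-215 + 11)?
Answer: -900303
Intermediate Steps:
s = -17748 (s = 87*(-204) = -17748)
O = 3 (O = -(-1)*12/4 = -¼*(-12) = 3)
C(g, T) = -51*g
-C(s - 1*(-95), Q(0, O)) = -(-51)*(-17748 - 1*(-95)) = -(-51)*(-17748 + 95) = -(-51)*(-17653) = -1*900303 = -900303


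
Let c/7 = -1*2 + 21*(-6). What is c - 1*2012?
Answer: -2908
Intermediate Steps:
c = -896 (c = 7*(-1*2 + 21*(-6)) = 7*(-2 - 126) = 7*(-128) = -896)
c - 1*2012 = -896 - 1*2012 = -896 - 2012 = -2908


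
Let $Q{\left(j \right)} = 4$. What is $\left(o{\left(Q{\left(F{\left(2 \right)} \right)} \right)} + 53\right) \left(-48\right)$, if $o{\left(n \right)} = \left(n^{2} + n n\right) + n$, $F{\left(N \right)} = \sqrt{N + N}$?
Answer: $-4272$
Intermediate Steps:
$F{\left(N \right)} = \sqrt{2} \sqrt{N}$ ($F{\left(N \right)} = \sqrt{2 N} = \sqrt{2} \sqrt{N}$)
$o{\left(n \right)} = n + 2 n^{2}$ ($o{\left(n \right)} = \left(n^{2} + n^{2}\right) + n = 2 n^{2} + n = n + 2 n^{2}$)
$\left(o{\left(Q{\left(F{\left(2 \right)} \right)} \right)} + 53\right) \left(-48\right) = \left(4 \left(1 + 2 \cdot 4\right) + 53\right) \left(-48\right) = \left(4 \left(1 + 8\right) + 53\right) \left(-48\right) = \left(4 \cdot 9 + 53\right) \left(-48\right) = \left(36 + 53\right) \left(-48\right) = 89 \left(-48\right) = -4272$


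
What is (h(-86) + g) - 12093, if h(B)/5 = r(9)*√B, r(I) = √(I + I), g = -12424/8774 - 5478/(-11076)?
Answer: -97941437407/8098402 + 30*I*√43 ≈ -12094.0 + 196.72*I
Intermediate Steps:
g = -7462021/8098402 (g = -12424*1/8774 - 5478*(-1/11076) = -6212/4387 + 913/1846 = -7462021/8098402 ≈ -0.92142)
r(I) = √2*√I (r(I) = √(2*I) = √2*√I)
h(B) = 15*√2*√B (h(B) = 5*((√2*√9)*√B) = 5*((√2*3)*√B) = 5*((3*√2)*√B) = 5*(3*√2*√B) = 15*√2*√B)
(h(-86) + g) - 12093 = (15*√2*√(-86) - 7462021/8098402) - 12093 = (15*√2*(I*√86) - 7462021/8098402) - 12093 = (30*I*√43 - 7462021/8098402) - 12093 = (-7462021/8098402 + 30*I*√43) - 12093 = -97941437407/8098402 + 30*I*√43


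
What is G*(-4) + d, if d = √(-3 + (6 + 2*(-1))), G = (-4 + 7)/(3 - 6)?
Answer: 5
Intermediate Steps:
G = -1 (G = 3/(-3) = 3*(-⅓) = -1)
d = 1 (d = √(-3 + (6 - 2)) = √(-3 + 4) = √1 = 1)
G*(-4) + d = -1*(-4) + 1 = 4 + 1 = 5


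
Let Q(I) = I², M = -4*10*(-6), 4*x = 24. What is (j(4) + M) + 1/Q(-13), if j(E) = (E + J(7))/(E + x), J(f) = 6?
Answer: 40730/169 ≈ 241.01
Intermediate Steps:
x = 6 (x = (¼)*24 = 6)
j(E) = 1 (j(E) = (E + 6)/(E + 6) = (6 + E)/(6 + E) = 1)
M = 240 (M = -40*(-6) = 240)
(j(4) + M) + 1/Q(-13) = (1 + 240) + 1/((-13)²) = 241 + 1/169 = 40730/169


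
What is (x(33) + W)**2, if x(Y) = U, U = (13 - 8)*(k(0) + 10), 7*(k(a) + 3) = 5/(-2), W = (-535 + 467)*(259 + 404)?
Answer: 397796365521/196 ≈ 2.0296e+9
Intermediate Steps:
W = -45084 (W = -68*663 = -45084)
k(a) = -47/14 (k(a) = -3 + (5/(-2))/7 = -3 + (5*(-1/2))/7 = -3 + (1/7)*(-5/2) = -3 - 5/14 = -47/14)
U = 465/14 (U = (13 - 8)*(-47/14 + 10) = 5*(93/14) = 465/14 ≈ 33.214)
x(Y) = 465/14
(x(33) + W)**2 = (465/14 - 45084)**2 = (-630711/14)**2 = 397796365521/196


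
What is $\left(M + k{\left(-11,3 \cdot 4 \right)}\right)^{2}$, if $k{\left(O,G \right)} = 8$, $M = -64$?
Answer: $3136$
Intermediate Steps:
$\left(M + k{\left(-11,3 \cdot 4 \right)}\right)^{2} = \left(-64 + 8\right)^{2} = \left(-56\right)^{2} = 3136$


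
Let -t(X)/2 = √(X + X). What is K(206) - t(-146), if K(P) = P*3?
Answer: 618 + 4*I*√73 ≈ 618.0 + 34.176*I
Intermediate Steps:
K(P) = 3*P
t(X) = -2*√2*√X (t(X) = -2*√(X + X) = -2*√2*√X)
K(206) - t(-146) = 3*206 - (-2)*√2*√(-146) = 618 - (-2)*√2*I*√146 = 618 - (-4)*I*√73 = 618 + 4*I*√73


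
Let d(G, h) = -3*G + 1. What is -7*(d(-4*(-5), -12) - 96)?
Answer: 1085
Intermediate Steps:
d(G, h) = 1 - 3*G
-7*(d(-4*(-5), -12) - 96) = -7*((1 - (-12)*(-5)) - 96) = -7*((1 - 3*20) - 96) = -7*((1 - 60) - 96) = -7*(-59 - 96) = -7*(-155) = 1085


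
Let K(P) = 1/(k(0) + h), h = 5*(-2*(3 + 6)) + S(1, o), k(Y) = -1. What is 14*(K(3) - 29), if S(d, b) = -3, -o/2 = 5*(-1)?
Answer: -19089/47 ≈ -406.15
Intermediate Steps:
o = 10 (o = -10*(-1) = -2*(-5) = 10)
h = -93 (h = 5*(-2*(3 + 6)) - 3 = 5*(-2*9) - 3 = 5*(-18) - 3 = -90 - 3 = -93)
K(P) = -1/94 (K(P) = 1/(-1 - 93) = 1/(-94) = -1/94)
14*(K(3) - 29) = 14*(-1/94 - 29) = 14*(-2727/94) = -19089/47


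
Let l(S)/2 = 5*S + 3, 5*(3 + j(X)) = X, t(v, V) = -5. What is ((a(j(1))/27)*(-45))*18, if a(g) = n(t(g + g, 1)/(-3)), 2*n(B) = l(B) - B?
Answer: -315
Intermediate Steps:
j(X) = -3 + X/5
l(S) = 6 + 10*S (l(S) = 2*(5*S + 3) = 2*(3 + 5*S) = 6 + 10*S)
n(B) = 3 + 9*B/2 (n(B) = ((6 + 10*B) - B)/2 = (6 + 9*B)/2 = 3 + 9*B/2)
a(g) = 21/2 (a(g) = 3 + 9*(-5/(-3))/2 = 3 + 9*(-5*(-⅓))/2 = 3 + (9/2)*(5/3) = 3 + 15/2 = 21/2)
((a(j(1))/27)*(-45))*18 = (((21/2)/27)*(-45))*18 = (((21/2)*(1/27))*(-45))*18 = ((7/18)*(-45))*18 = -35/2*18 = -315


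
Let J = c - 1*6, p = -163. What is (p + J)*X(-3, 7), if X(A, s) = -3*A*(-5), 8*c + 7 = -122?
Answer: 66645/8 ≈ 8330.6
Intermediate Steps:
c = -129/8 (c = -7/8 + (⅛)*(-122) = -7/8 - 61/4 = -129/8 ≈ -16.125)
J = -177/8 (J = -129/8 - 1*6 = -129/8 - 6 = -177/8 ≈ -22.125)
X(A, s) = 15*A
(p + J)*X(-3, 7) = (-163 - 177/8)*(15*(-3)) = -1481/8*(-45) = 66645/8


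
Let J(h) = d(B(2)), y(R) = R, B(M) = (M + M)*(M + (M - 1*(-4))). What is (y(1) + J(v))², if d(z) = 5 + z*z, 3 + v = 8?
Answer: 1060900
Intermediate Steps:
v = 5 (v = -3 + 8 = 5)
B(M) = 2*M*(4 + 2*M) (B(M) = (2*M)*(M + (M + 4)) = (2*M)*(M + (4 + M)) = (2*M)*(4 + 2*M) = 2*M*(4 + 2*M))
d(z) = 5 + z²
J(h) = 1029 (J(h) = 5 + (4*2*(2 + 2))² = 5 + (4*2*4)² = 5 + 32² = 5 + 1024 = 1029)
(y(1) + J(v))² = (1 + 1029)² = 1030² = 1060900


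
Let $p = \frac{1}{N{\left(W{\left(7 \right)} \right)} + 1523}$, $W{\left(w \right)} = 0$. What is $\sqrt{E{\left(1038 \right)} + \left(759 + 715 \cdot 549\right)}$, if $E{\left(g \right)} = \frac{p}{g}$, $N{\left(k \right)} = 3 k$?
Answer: $\frac{\sqrt{982905657130388418}}{1580874} \approx 627.13$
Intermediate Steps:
$p = \frac{1}{1523}$ ($p = \frac{1}{3 \cdot 0 + 1523} = \frac{1}{0 + 1523} = \frac{1}{1523} \approx 0.0006566$)
$E{\left(g \right)} = \frac{1}{1523 g}$
$\sqrt{E{\left(1038 \right)} + \left(759 + 715 \cdot 549\right)} = \sqrt{\frac{1}{1523 \cdot 1038} + \left(759 + 715 \cdot 549\right)} = \sqrt{\frac{1}{1523} \cdot \frac{1}{1038} + \left(759 + 392535\right)} = \sqrt{\frac{1}{1580874} + 393294} = \sqrt{\frac{621748258957}{1580874}} = \frac{\sqrt{982905657130388418}}{1580874}$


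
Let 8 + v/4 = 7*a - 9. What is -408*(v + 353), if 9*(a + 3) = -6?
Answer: -74392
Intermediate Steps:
a = -11/3 (a = -3 + (⅑)*(-6) = -3 - ⅔ = -11/3 ≈ -3.6667)
v = -512/3 (v = -32 + 4*(7*(-11/3) - 9) = -32 + 4*(-77/3 - 9) = -32 + 4*(-104/3) = -32 - 416/3 = -512/3 ≈ -170.67)
-408*(v + 353) = -408*(-512/3 + 353) = -408*547/3 = -74392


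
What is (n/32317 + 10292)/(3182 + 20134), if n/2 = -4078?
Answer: 27716534/62791931 ≈ 0.44140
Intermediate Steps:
n = -8156 (n = 2*(-4078) = -8156)
(n/32317 + 10292)/(3182 + 20134) = (-8156/32317 + 10292)/(3182 + 20134) = (-8156*1/32317 + 10292)/23316 = (-8156/32317 + 10292)*(1/23316) = (332598408/32317)*(1/23316) = 27716534/62791931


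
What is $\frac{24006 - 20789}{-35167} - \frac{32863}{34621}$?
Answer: $- \frac{1267068878}{1217516707} \approx -1.0407$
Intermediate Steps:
$\frac{24006 - 20789}{-35167} - \frac{32863}{34621} = 3217 \left(- \frac{1}{35167}\right) - \frac{32863}{34621} = - \frac{3217}{35167} - \frac{32863}{34621} = - \frac{1267068878}{1217516707}$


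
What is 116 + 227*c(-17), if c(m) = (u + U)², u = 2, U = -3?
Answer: 343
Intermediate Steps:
c(m) = 1 (c(m) = (2 - 3)² = (-1)² = 1)
116 + 227*c(-17) = 116 + 227*1 = 116 + 227 = 343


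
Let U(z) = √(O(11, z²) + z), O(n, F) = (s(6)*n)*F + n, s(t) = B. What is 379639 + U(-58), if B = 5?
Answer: 379639 + √184973 ≈ 3.8007e+5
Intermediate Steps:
s(t) = 5
O(n, F) = n + 5*F*n (O(n, F) = (5*n)*F + n = 5*F*n + n = n + 5*F*n)
U(z) = √(11 + z + 55*z²) (U(z) = √(11*(1 + 5*z²) + z) = √((11 + 55*z²) + z) = √(11 + z + 55*z²))
379639 + U(-58) = 379639 + √(11 - 58 + 55*(-58)²) = 379639 + √(11 - 58 + 55*3364) = 379639 + √(11 - 58 + 185020) = 379639 + √184973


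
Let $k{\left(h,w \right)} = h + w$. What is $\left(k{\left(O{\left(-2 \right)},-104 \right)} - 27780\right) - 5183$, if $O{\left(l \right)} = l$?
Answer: $-33069$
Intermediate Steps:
$\left(k{\left(O{\left(-2 \right)},-104 \right)} - 27780\right) - 5183 = \left(\left(-2 - 104\right) - 27780\right) - 5183 = \left(-106 - 27780\right) - 5183 = -27886 - 5183 = -33069$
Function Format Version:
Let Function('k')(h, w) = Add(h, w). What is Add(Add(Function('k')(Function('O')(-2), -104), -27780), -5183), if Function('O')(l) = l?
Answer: -33069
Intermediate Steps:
Add(Add(Function('k')(Function('O')(-2), -104), -27780), -5183) = Add(Add(Add(-2, -104), -27780), -5183) = Add(Add(-106, -27780), -5183) = Add(-27886, -5183) = -33069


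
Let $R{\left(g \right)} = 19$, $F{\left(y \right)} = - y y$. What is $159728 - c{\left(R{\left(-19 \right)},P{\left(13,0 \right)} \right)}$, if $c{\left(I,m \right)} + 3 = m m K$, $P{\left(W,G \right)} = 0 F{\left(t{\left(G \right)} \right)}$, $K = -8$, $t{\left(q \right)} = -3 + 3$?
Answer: $159731$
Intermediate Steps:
$t{\left(q \right)} = 0$
$F{\left(y \right)} = - y^{2}$
$P{\left(W,G \right)} = 0$ ($P{\left(W,G \right)} = 0 \left(- 0^{2}\right) = 0 \left(\left(-1\right) 0\right) = 0 \cdot 0 = 0$)
$c{\left(I,m \right)} = -3 - 8 m^{2}$ ($c{\left(I,m \right)} = -3 + m m \left(-8\right) = -3 + m^{2} \left(-8\right) = -3 - 8 m^{2}$)
$159728 - c{\left(R{\left(-19 \right)},P{\left(13,0 \right)} \right)} = 159728 - \left(-3 - 8 \cdot 0^{2}\right) = 159728 - \left(-3 - 0\right) = 159728 - \left(-3 + 0\right) = 159728 - -3 = 159728 + 3 = 159731$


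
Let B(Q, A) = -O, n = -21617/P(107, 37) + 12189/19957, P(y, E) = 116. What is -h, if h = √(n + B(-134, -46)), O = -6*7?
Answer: -I*√192589344526873/1157506 ≈ -11.989*I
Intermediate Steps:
O = -42
n = -429996545/2315012 (n = -21617/116 + 12189/19957 = -429996545/2315012 ≈ -185.74)
B(Q, A) = 42 (B(Q, A) = -1*(-42) = 42)
h = I*√192589344526873/1157506 (h = √(-429996545/2315012 + 42) = √(-332766041/2315012) = I*√192589344526873/1157506 ≈ 11.989*I)
-h = -I*√192589344526873/1157506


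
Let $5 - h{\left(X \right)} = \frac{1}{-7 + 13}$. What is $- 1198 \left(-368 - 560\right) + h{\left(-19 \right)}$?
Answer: $\frac{6670493}{6} \approx 1.1117 \cdot 10^{6}$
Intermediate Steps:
$h{\left(X \right)} = \frac{29}{6}$ ($h{\left(X \right)} = 5 - \frac{1}{-7 + 13} = 5 - \frac{1}{6} = \frac{29}{6}$)
$- 1198 \left(-368 - 560\right) + h{\left(-19 \right)} = - 1198 \left(-368 - 560\right) + \frac{29}{6} = \left(-1198\right) \left(-928\right) + \frac{29}{6} = 1111744 + \frac{29}{6} = \frac{6670493}{6}$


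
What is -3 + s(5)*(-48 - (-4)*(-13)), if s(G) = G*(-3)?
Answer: 1497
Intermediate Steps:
s(G) = -3*G
-3 + s(5)*(-48 - (-4)*(-13)) = -3 + (-3*5)*(-48 - (-4)*(-13)) = -3 - 15*(-48 - 1*52) = -3 - 15*(-48 - 52) = -3 - 15*(-100) = -3 + 1500 = 1497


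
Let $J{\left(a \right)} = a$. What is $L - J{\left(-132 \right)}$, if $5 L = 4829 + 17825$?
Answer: $\frac{23314}{5} \approx 4662.8$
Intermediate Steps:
$L = \frac{22654}{5}$ ($L = \frac{4829 + 17825}{5} = \frac{1}{5} \cdot 22654 = \frac{22654}{5} \approx 4530.8$)
$L - J{\left(-132 \right)} = \frac{22654}{5} - -132 = \frac{22654}{5} + 132 = \frac{23314}{5}$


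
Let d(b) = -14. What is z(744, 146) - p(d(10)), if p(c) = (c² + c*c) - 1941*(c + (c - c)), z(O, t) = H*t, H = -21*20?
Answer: -88886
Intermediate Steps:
H = -420
z(O, t) = -420*t
p(c) = -1941*c + 2*c² (p(c) = (c² + c²) - 1941*(c + 0) = 2*c² - 1941*c = -1941*c + 2*c²)
z(744, 146) - p(d(10)) = -420*146 - (-14)*(-1941 + 2*(-14)) = -61320 - (-14)*(-1941 - 28) = -61320 - (-14)*(-1969) = -61320 - 1*27566 = -61320 - 27566 = -88886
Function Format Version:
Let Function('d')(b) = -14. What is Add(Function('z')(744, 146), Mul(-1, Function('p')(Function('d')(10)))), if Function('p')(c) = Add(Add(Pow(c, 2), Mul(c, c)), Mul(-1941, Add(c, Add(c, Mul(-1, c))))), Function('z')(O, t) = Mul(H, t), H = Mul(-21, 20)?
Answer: -88886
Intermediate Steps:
H = -420
Function('z')(O, t) = Mul(-420, t)
Function('p')(c) = Add(Mul(-1941, c), Mul(2, Pow(c, 2))) (Function('p')(c) = Add(Add(Pow(c, 2), Pow(c, 2)), Mul(-1941, Add(c, 0))) = Add(Mul(2, Pow(c, 2)), Mul(-1941, c)) = Add(Mul(-1941, c), Mul(2, Pow(c, 2))))
Add(Function('z')(744, 146), Mul(-1, Function('p')(Function('d')(10)))) = Add(Mul(-420, 146), Mul(-1, Mul(-14, Add(-1941, Mul(2, -14))))) = Add(-61320, Mul(-1, Mul(-14, Add(-1941, -28)))) = Add(-61320, Mul(-1, Mul(-14, -1969))) = Add(-61320, Mul(-1, 27566)) = Add(-61320, -27566) = -88886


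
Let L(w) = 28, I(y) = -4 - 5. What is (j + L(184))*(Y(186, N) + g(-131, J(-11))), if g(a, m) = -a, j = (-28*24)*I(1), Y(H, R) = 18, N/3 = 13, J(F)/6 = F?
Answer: 905324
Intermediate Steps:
J(F) = 6*F
I(y) = -9
N = 39 (N = 3*13 = 39)
j = 6048 (j = -28*24*(-9) = -672*(-9) = 6048)
(j + L(184))*(Y(186, N) + g(-131, J(-11))) = (6048 + 28)*(18 - 1*(-131)) = 6076*(18 + 131) = 6076*149 = 905324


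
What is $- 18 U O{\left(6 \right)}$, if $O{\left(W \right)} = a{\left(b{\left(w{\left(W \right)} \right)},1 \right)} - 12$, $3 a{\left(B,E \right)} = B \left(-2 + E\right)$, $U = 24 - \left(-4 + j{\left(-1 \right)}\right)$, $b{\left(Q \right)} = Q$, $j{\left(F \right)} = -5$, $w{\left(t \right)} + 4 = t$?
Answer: $7524$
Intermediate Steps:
$w{\left(t \right)} = -4 + t$
$U = 33$ ($U = 24 - \left(-4 - 5\right) = 24 - -9 = 24 + 9 = 33$)
$a{\left(B,E \right)} = \frac{B \left(-2 + E\right)}{3}$
$O{\left(W \right)} = - \frac{32}{3} - \frac{W}{3}$ ($O{\left(W \right)} = \frac{\left(-4 + W\right) \left(-2 + 1\right)}{3} - 12 = \frac{1}{3} \left(-4 + W\right) \left(-1\right) - 12 = \left(\frac{4}{3} - \frac{W}{3}\right) - 12 = - \frac{32}{3} - \frac{W}{3}$)
$- 18 U O{\left(6 \right)} = \left(-18\right) 33 \left(- \frac{32}{3} - 2\right) = - 594 \left(- \frac{32}{3} - 2\right) = \left(-594\right) \left(- \frac{38}{3}\right) = 7524$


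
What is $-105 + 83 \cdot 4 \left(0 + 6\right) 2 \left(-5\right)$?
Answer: $-20025$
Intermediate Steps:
$-105 + 83 \cdot 4 \left(0 + 6\right) 2 \left(-5\right) = -105 + 83 \cdot 4 \cdot 6 \cdot 2 \left(-5\right) = -105 + 83 \cdot 4 \cdot 12 \left(-5\right) = -105 + 83 \cdot 48 \left(-5\right) = -105 + 83 \left(-240\right) = -105 - 19920 = -20025$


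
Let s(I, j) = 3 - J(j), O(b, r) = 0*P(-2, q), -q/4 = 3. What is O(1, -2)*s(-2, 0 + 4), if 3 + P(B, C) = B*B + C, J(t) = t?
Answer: 0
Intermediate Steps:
q = -12 (q = -4*3 = -12)
P(B, C) = -3 + C + B² (P(B, C) = -3 + (B*B + C) = -3 + (B² + C) = -3 + (C + B²) = -3 + C + B²)
O(b, r) = 0 (O(b, r) = 0*(-3 - 12 + (-2)²) = 0*(-3 - 12 + 4) = 0*(-11) = 0)
s(I, j) = 3 - j
O(1, -2)*s(-2, 0 + 4) = 0*(3 - (0 + 4)) = 0*(3 - 1*4) = 0*(3 - 4) = 0*(-1) = 0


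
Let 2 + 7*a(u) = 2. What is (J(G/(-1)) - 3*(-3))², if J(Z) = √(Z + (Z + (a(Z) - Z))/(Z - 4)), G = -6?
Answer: (9 + √6)² ≈ 131.09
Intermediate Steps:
a(u) = 0 (a(u) = -2/7 + (⅐)*2 = -2/7 + 2/7 = 0)
J(Z) = √Z (J(Z) = √(Z + (Z + (0 - Z))/(Z - 4)) = √(Z + (Z - Z)/(-4 + Z)) = √(Z + 0/(-4 + Z)) = √(Z + 0) = √Z)
(J(G/(-1)) - 3*(-3))² = (√(-6/(-1)) - 3*(-3))² = (√(-6*(-1)) + 9)² = (√6 + 9)² = (9 + √6)²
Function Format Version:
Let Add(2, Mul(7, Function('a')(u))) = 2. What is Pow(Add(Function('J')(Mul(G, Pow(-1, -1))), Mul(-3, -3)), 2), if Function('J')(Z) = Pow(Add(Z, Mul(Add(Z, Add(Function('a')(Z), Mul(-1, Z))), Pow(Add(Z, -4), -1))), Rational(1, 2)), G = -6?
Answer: Pow(Add(9, Pow(6, Rational(1, 2))), 2) ≈ 131.09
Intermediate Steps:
Function('a')(u) = 0 (Function('a')(u) = Add(Rational(-2, 7), Mul(Rational(1, 7), 2)) = Add(Rational(-2, 7), Rational(2, 7)) = 0)
Function('J')(Z) = Pow(Z, Rational(1, 2)) (Function('J')(Z) = Pow(Add(Z, Mul(Add(Z, Add(0, Mul(-1, Z))), Pow(Add(Z, -4), -1))), Rational(1, 2)) = Pow(Add(Z, Mul(Add(Z, Mul(-1, Z)), Pow(Add(-4, Z), -1))), Rational(1, 2)) = Pow(Add(Z, Mul(0, Pow(Add(-4, Z), -1))), Rational(1, 2)) = Pow(Add(Z, 0), Rational(1, 2)) = Pow(Z, Rational(1, 2)))
Pow(Add(Function('J')(Mul(G, Pow(-1, -1))), Mul(-3, -3)), 2) = Pow(Add(Pow(Mul(-6, Pow(-1, -1)), Rational(1, 2)), Mul(-3, -3)), 2) = Pow(Add(Pow(Mul(-6, -1), Rational(1, 2)), 9), 2) = Pow(Add(Pow(6, Rational(1, 2)), 9), 2) = Pow(Add(9, Pow(6, Rational(1, 2))), 2)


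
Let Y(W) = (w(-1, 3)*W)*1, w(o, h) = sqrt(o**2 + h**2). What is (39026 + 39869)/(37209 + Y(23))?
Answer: 2935604055/1384504391 - 1814585*sqrt(10)/1384504391 ≈ 2.1162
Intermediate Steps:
w(o, h) = sqrt(h**2 + o**2)
Y(W) = W*sqrt(10) (Y(W) = (sqrt(3**2 + (-1)**2)*W)*1 = (sqrt(9 + 1)*W)*1 = (sqrt(10)*W)*1 = (W*sqrt(10))*1 = W*sqrt(10))
(39026 + 39869)/(37209 + Y(23)) = (39026 + 39869)/(37209 + 23*sqrt(10)) = 78895/(37209 + 23*sqrt(10))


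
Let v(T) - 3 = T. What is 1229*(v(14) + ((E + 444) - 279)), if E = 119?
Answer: 369929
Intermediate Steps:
v(T) = 3 + T
1229*(v(14) + ((E + 444) - 279)) = 1229*((3 + 14) + ((119 + 444) - 279)) = 1229*(17 + (563 - 279)) = 1229*(17 + 284) = 1229*301 = 369929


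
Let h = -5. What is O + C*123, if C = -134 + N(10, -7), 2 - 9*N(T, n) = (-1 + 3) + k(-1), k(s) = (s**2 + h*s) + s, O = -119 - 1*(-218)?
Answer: -49354/3 ≈ -16451.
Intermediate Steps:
O = 99 (O = -119 + 218 = 99)
k(s) = s**2 - 4*s (k(s) = (s**2 - 5*s) + s = s**2 - 4*s)
N(T, n) = -5/9 (N(T, n) = 2/9 - ((-1 + 3) - (-4 - 1))/9 = 2/9 - (2 - 1*(-5))/9 = 2/9 - (2 + 5)/9 = 2/9 - 1/9*7 = 2/9 - 7/9 = -5/9)
C = -1211/9 (C = -134 - 5/9 = -1211/9 ≈ -134.56)
O + C*123 = 99 - 1211/9*123 = 99 - 49651/3 = -49354/3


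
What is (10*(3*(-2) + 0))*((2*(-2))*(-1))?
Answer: -240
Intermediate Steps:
(10*(3*(-2) + 0))*((2*(-2))*(-1)) = (10*(-6 + 0))*(-4*(-1)) = (10*(-6))*4 = -60*4 = -240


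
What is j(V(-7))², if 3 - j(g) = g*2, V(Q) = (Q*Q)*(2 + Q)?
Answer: 243049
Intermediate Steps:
V(Q) = Q²*(2 + Q)
j(g) = 3 - 2*g (j(g) = 3 - g*2 = 3 - 2*g)
j(V(-7))² = (3 - 2*(-7)²*(2 - 7))² = (3 - 98*(-5))² = (3 - 2*(-245))² = (3 + 490)² = 493² = 243049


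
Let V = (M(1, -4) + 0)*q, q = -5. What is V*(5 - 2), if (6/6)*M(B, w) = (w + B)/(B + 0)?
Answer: 45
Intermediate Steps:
M(B, w) = (B + w)/B (M(B, w) = (w + B)/(B + 0) = (B + w)/B)
V = 15 (V = ((1 - 4)/1 + 0)*(-5) = (1*(-3) + 0)*(-5) = (-3 + 0)*(-5) = -3*(-5) = 15)
V*(5 - 2) = 15*(5 - 2) = 15*3 = 45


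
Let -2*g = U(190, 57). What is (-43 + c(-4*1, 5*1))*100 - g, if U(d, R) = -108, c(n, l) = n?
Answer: -4754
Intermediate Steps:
g = 54 (g = -½*(-108) = 54)
(-43 + c(-4*1, 5*1))*100 - g = (-43 - 4*1)*100 - 1*54 = (-43 - 4)*100 - 54 = -47*100 - 54 = -4700 - 54 = -4754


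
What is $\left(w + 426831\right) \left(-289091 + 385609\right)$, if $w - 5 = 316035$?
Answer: $71700423178$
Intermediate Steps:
$w = 316040$ ($w = 5 + 316035 = 316040$)
$\left(w + 426831\right) \left(-289091 + 385609\right) = \left(316040 + 426831\right) \left(-289091 + 385609\right) = 742871 \cdot 96518 = 71700423178$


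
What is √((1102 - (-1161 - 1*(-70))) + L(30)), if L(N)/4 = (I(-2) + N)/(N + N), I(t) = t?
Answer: √493845/15 ≈ 46.849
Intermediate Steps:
L(N) = 2*(-2 + N)/N (L(N) = 4*((-2 + N)/(N + N)) = 4*((-2 + N)/((2*N))) = 4*((-2 + N)*(1/(2*N))) = 4*((-2 + N)/(2*N)) = 2*(-2 + N)/N)
√((1102 - (-1161 - 1*(-70))) + L(30)) = √((1102 - (-1161 - 1*(-70))) + (2 - 4/30)) = √((1102 - (-1161 + 70)) + (2 - 4*1/30)) = √((1102 - 1*(-1091)) + (2 - 2/15)) = √((1102 + 1091) + 28/15) = √(2193 + 28/15) = √(32923/15) = √493845/15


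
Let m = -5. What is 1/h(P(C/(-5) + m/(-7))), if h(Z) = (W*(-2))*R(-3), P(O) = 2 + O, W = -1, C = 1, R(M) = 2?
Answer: 1/4 ≈ 0.25000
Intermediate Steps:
h(Z) = 4 (h(Z) = -1*(-2)*2 = 2*2 = 4)
1/h(P(C/(-5) + m/(-7))) = 1/4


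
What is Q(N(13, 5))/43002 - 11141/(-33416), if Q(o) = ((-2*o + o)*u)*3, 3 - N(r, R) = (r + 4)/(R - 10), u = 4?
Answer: 397099111/1197462360 ≈ 0.33162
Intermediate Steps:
N(r, R) = 3 - (4 + r)/(-10 + R) (N(r, R) = 3 - (r + 4)/(R - 10) = 3 - (4 + r)/(-10 + R))
Q(o) = -12*o (Q(o) = ((-2*o + o)*4)*3 = (-o*4)*3 = -4*o*3 = -12*o)
Q(N(13, 5))/43002 - 11141/(-33416) = -12*(-34 - 1*13 + 3*5)/(-10 + 5)/43002 - 11141/(-33416) = -12*(-34 - 13 + 15)/(-5)*(1/43002) - 11141*(-1/33416) = -(-12)*(-32)/5*(1/43002) + 11141/33416 = -12*32/5*(1/43002) + 11141/33416 = -384/5*1/43002 + 11141/33416 = -64/35835 + 11141/33416 = 397099111/1197462360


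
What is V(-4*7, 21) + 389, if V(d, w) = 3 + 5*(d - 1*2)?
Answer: 242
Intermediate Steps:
V(d, w) = -7 + 5*d (V(d, w) = 3 + 5*(d - 2) = 3 + 5*(-2 + d) = 3 + (-10 + 5*d) = -7 + 5*d)
V(-4*7, 21) + 389 = (-7 + 5*(-4*7)) + 389 = (-7 + 5*(-28)) + 389 = (-7 - 140) + 389 = -147 + 389 = 242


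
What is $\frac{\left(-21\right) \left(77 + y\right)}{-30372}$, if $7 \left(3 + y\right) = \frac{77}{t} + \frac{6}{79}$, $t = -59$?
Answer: $\frac{2408669}{47187964} \approx 0.051044$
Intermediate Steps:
$y = - \frac{103610}{32627}$ ($y = -3 + \frac{\frac{77}{-59} + \frac{6}{79}}{7} = -3 + \frac{77 \left(- \frac{1}{59}\right) + 6 \cdot \frac{1}{79}}{7} = -3 + \frac{- \frac{77}{59} + \frac{6}{79}}{7} = -3 + \frac{1}{7} \left(- \frac{5729}{4661}\right) = -3 - \frac{5729}{32627} = - \frac{103610}{32627} \approx -3.1756$)
$\frac{\left(-21\right) \left(77 + y\right)}{-30372} = \frac{\left(-21\right) \left(77 - \frac{103610}{32627}\right)}{-30372} = \left(-21\right) \frac{2408669}{32627} \left(- \frac{1}{30372}\right) = \left(- \frac{7226007}{4661}\right) \left(- \frac{1}{30372}\right) = \frac{2408669}{47187964}$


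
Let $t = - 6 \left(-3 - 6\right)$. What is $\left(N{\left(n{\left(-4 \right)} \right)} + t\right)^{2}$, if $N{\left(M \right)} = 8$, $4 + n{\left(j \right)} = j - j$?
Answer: $3844$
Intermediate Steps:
$n{\left(j \right)} = -4$ ($n{\left(j \right)} = -4 + \left(j - j\right) = -4 + 0 = -4$)
$t = 54$ ($t = \left(-6\right) \left(-9\right) = 54$)
$\left(N{\left(n{\left(-4 \right)} \right)} + t\right)^{2} = \left(8 + 54\right)^{2} = 62^{2} = 3844$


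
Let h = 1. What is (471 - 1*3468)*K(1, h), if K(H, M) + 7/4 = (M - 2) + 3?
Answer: -2997/4 ≈ -749.25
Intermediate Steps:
K(H, M) = -¾ + M (K(H, M) = -7/4 + ((M - 2) + 3) = -7/4 + ((-2 + M) + 3) = -7/4 + (1 + M) = -¾ + M)
(471 - 1*3468)*K(1, h) = (471 - 1*3468)*(-¾ + 1) = (471 - 3468)*(¼) = -2997*¼ = -2997/4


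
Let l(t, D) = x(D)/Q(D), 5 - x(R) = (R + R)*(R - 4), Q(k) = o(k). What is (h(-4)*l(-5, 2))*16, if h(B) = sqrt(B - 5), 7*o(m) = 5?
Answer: 4368*I/5 ≈ 873.6*I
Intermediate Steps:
o(m) = 5/7 (o(m) = (1/7)*5 = 5/7)
Q(k) = 5/7
x(R) = 5 - 2*R*(-4 + R) (x(R) = 5 - (R + R)*(R - 4) = 5 - 2*R*(-4 + R))
h(B) = sqrt(-5 + B)
l(t, D) = 7 - 14*D**2/5 + 56*D/5 (l(t, D) = (5 - 2*D**2 + 8*D)/(5/7) = (5 - 2*D**2 + 8*D)*(7/5) = 7 - 14*D**2/5 + 56*D/5)
(h(-4)*l(-5, 2))*16 = (sqrt(-5 - 4)*(7 - 14/5*2**2 + (56/5)*2))*16 = (sqrt(-9)*(7 - 14/5*4 + 112/5))*16 = ((3*I)*(7 - 56/5 + 112/5))*16 = ((3*I)*(91/5))*16 = (273*I/5)*16 = 4368*I/5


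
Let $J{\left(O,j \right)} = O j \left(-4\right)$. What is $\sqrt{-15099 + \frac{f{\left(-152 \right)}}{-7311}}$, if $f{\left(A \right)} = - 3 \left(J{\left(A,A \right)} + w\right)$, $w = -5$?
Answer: $\frac{2 i \sqrt{22474430727}}{2437} \approx 123.03 i$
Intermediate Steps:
$J{\left(O,j \right)} = - 4 O j$
$f{\left(A \right)} = 15 + 12 A^{2}$ ($f{\left(A \right)} = - 3 \left(- 4 A A - 5\right) = - 3 \left(- 4 A^{2} - 5\right) = - 3 \left(-5 - 4 A^{2}\right) = 15 + 12 A^{2}$)
$\sqrt{-15099 + \frac{f{\left(-152 \right)}}{-7311}} = \sqrt{-15099 + \frac{15 + 12 \left(-152\right)^{2}}{-7311}} = \sqrt{-15099 + \left(15 + 12 \cdot 23104\right) \left(- \frac{1}{7311}\right)} = \sqrt{-15099 + \left(15 + 277248\right) \left(- \frac{1}{7311}\right)} = \sqrt{-15099 + 277263 \left(- \frac{1}{7311}\right)} = \sqrt{-15099 - \frac{92421}{2437}} = \sqrt{- \frac{36888684}{2437}} = \frac{2 i \sqrt{22474430727}}{2437}$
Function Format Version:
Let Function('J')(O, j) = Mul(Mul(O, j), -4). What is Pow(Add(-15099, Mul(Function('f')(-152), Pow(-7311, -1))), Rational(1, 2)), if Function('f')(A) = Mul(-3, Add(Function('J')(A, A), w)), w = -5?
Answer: Mul(Rational(2, 2437), I, Pow(22474430727, Rational(1, 2))) ≈ Mul(123.03, I)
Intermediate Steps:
Function('J')(O, j) = Mul(-4, O, j)
Function('f')(A) = Add(15, Mul(12, Pow(A, 2))) (Function('f')(A) = Mul(-3, Add(Mul(-4, A, A), -5)) = Mul(-3, Add(Mul(-4, Pow(A, 2)), -5)) = Mul(-3, Add(-5, Mul(-4, Pow(A, 2)))) = Add(15, Mul(12, Pow(A, 2))))
Pow(Add(-15099, Mul(Function('f')(-152), Pow(-7311, -1))), Rational(1, 2)) = Pow(Add(-15099, Mul(Add(15, Mul(12, Pow(-152, 2))), Pow(-7311, -1))), Rational(1, 2)) = Pow(Add(-15099, Mul(Add(15, Mul(12, 23104)), Rational(-1, 7311))), Rational(1, 2)) = Pow(Add(-15099, Mul(Add(15, 277248), Rational(-1, 7311))), Rational(1, 2)) = Pow(Add(-15099, Mul(277263, Rational(-1, 7311))), Rational(1, 2)) = Pow(Add(-15099, Rational(-92421, 2437)), Rational(1, 2)) = Pow(Rational(-36888684, 2437), Rational(1, 2)) = Mul(Rational(2, 2437), I, Pow(22474430727, Rational(1, 2)))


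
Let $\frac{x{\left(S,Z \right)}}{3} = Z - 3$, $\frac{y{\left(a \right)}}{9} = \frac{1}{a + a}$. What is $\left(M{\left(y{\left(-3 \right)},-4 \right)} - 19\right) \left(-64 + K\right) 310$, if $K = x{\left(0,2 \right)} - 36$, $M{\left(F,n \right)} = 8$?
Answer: $351230$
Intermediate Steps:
$y{\left(a \right)} = \frac{9}{2 a}$ ($y{\left(a \right)} = \frac{9}{a + a} = \frac{9}{2 a}$)
$x{\left(S,Z \right)} = -9 + 3 Z$ ($x{\left(S,Z \right)} = 3 \left(Z - 3\right) = 3 \left(-3 + Z\right) = -9 + 3 Z$)
$K = -39$ ($K = \left(-9 + 3 \cdot 2\right) - 36 = \left(-9 + 6\right) - 36 = -3 - 36 = -39$)
$\left(M{\left(y{\left(-3 \right)},-4 \right)} - 19\right) \left(-64 + K\right) 310 = \left(8 - 19\right) \left(-64 - 39\right) 310 = \left(-11\right) \left(-103\right) 310 = 1133 \cdot 310 = 351230$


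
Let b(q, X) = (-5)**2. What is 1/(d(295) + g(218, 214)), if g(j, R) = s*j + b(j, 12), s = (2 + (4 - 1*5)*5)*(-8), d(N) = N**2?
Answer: 1/92282 ≈ 1.0836e-5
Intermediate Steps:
b(q, X) = 25
s = 24 (s = (2 + (4 - 5)*5)*(-8) = (2 - 1*5)*(-8) = (2 - 5)*(-8) = -3*(-8) = 24)
g(j, R) = 25 + 24*j (g(j, R) = 24*j + 25 = 25 + 24*j)
1/(d(295) + g(218, 214)) = 1/(295**2 + (25 + 24*218)) = 1/(87025 + (25 + 5232)) = 1/(87025 + 5257) = 1/92282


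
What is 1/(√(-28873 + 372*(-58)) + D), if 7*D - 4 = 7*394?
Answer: 19334/10100645 - 49*I*√50449/10100645 ≈ 0.0019141 - 0.0010896*I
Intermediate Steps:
D = 2762/7 (D = 4/7 + (7*394)/7 = 4/7 + (⅐)*2758 = 4/7 + 394 = 2762/7 ≈ 394.57)
1/(√(-28873 + 372*(-58)) + D) = 1/(√(-28873 + 372*(-58)) + 2762/7) = 1/(√(-28873 - 21576) + 2762/7) = 1/(√(-50449) + 2762/7) = 1/(I*√50449 + 2762/7) = 1/(2762/7 + I*√50449)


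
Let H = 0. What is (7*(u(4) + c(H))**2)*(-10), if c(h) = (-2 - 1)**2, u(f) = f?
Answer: -11830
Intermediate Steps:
c(h) = 9 (c(h) = (-3)**2 = 9)
(7*(u(4) + c(H))**2)*(-10) = (7*(4 + 9)**2)*(-10) = (7*13**2)*(-10) = (7*169)*(-10) = 1183*(-10) = -11830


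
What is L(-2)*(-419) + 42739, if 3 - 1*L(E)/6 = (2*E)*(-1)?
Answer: 45253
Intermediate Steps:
L(E) = 18 + 12*E (L(E) = 18 - 6*2*E*(-1) = 18 - (-12)*E = 18 + 12*E)
L(-2)*(-419) + 42739 = (18 + 12*(-2))*(-419) + 42739 = (18 - 24)*(-419) + 42739 = -6*(-419) + 42739 = 2514 + 42739 = 45253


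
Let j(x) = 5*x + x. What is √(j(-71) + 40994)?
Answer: 2*√10142 ≈ 201.42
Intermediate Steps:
j(x) = 6*x
√(j(-71) + 40994) = √(6*(-71) + 40994) = √(-426 + 40994) = √40568 = 2*√10142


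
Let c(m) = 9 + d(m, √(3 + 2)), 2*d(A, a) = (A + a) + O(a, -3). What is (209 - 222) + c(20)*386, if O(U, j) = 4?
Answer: 8093 + 193*√5 ≈ 8524.6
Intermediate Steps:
d(A, a) = 2 + A/2 + a/2 (d(A, a) = ((A + a) + 4)/2 = (4 + A + a)/2 = 2 + A/2 + a/2)
c(m) = 11 + m/2 + √5/2 (c(m) = 9 + (2 + m/2 + √(3 + 2)/2) = 9 + (2 + m/2 + √5/2) = 11 + m/2 + √5/2)
(209 - 222) + c(20)*386 = (209 - 222) + (11 + (½)*20 + √5/2)*386 = -13 + (11 + 10 + √5/2)*386 = -13 + (21 + √5/2)*386 = -13 + (8106 + 193*√5) = 8093 + 193*√5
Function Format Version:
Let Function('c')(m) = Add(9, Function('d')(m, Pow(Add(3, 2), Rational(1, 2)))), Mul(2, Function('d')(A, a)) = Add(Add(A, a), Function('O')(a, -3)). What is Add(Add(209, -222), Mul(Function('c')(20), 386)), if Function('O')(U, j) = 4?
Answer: Add(8093, Mul(193, Pow(5, Rational(1, 2)))) ≈ 8524.6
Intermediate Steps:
Function('d')(A, a) = Add(2, Mul(Rational(1, 2), A), Mul(Rational(1, 2), a)) (Function('d')(A, a) = Mul(Rational(1, 2), Add(Add(A, a), 4)) = Mul(Rational(1, 2), Add(4, A, a)) = Add(2, Mul(Rational(1, 2), A), Mul(Rational(1, 2), a)))
Function('c')(m) = Add(11, Mul(Rational(1, 2), m), Mul(Rational(1, 2), Pow(5, Rational(1, 2)))) (Function('c')(m) = Add(9, Add(2, Mul(Rational(1, 2), m), Mul(Rational(1, 2), Pow(Add(3, 2), Rational(1, 2))))) = Add(9, Add(2, Mul(Rational(1, 2), m), Mul(Rational(1, 2), Pow(5, Rational(1, 2))))) = Add(11, Mul(Rational(1, 2), m), Mul(Rational(1, 2), Pow(5, Rational(1, 2)))))
Add(Add(209, -222), Mul(Function('c')(20), 386)) = Add(Add(209, -222), Mul(Add(11, Mul(Rational(1, 2), 20), Mul(Rational(1, 2), Pow(5, Rational(1, 2)))), 386)) = Add(-13, Mul(Add(11, 10, Mul(Rational(1, 2), Pow(5, Rational(1, 2)))), 386)) = Add(-13, Mul(Add(21, Mul(Rational(1, 2), Pow(5, Rational(1, 2)))), 386)) = Add(-13, Add(8106, Mul(193, Pow(5, Rational(1, 2))))) = Add(8093, Mul(193, Pow(5, Rational(1, 2))))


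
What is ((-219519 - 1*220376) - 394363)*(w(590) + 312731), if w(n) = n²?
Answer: -551303548398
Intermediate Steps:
((-219519 - 1*220376) - 394363)*(w(590) + 312731) = ((-219519 - 1*220376) - 394363)*(590² + 312731) = ((-219519 - 220376) - 394363)*(348100 + 312731) = (-439895 - 394363)*660831 = -834258*660831 = -551303548398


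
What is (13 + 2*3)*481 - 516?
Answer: 8623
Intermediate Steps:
(13 + 2*3)*481 - 516 = (13 + 6)*481 - 516 = 19*481 - 516 = 9139 - 516 = 8623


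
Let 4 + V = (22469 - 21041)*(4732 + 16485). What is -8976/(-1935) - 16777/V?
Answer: 90640411859/19542127440 ≈ 4.6382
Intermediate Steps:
V = 30297872 (V = -4 + (22469 - 21041)*(4732 + 16485) = -4 + 1428*21217 = -4 + 30297876 = 30297872)
-8976/(-1935) - 16777/V = -8976/(-1935) - 16777/30297872 = -8976*(-1/1935) - 16777*1/30297872 = 2992/645 - 16777/30297872 = 90640411859/19542127440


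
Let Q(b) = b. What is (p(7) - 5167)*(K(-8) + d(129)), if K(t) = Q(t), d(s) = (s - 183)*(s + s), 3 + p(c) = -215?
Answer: 75066900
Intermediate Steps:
p(c) = -218 (p(c) = -3 - 215 = -218)
d(s) = 2*s*(-183 + s) (d(s) = (-183 + s)*(2*s) = 2*s*(-183 + s))
K(t) = t
(p(7) - 5167)*(K(-8) + d(129)) = (-218 - 5167)*(-8 + 2*129*(-183 + 129)) = -5385*(-8 + 2*129*(-54)) = -5385*(-8 - 13932) = -5385*(-13940) = 75066900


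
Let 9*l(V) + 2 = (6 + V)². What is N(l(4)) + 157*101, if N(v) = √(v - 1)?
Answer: 15857 + √89/3 ≈ 15860.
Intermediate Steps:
l(V) = -2/9 + (6 + V)²/9
N(v) = √(-1 + v)
N(l(4)) + 157*101 = √(-1 + (-2/9 + (6 + 4)²/9)) + 157*101 = √(-1 + (-2/9 + (⅑)*10²)) + 15857 = √(-1 + (-2/9 + (⅑)*100)) + 15857 = √(-1 + (-2/9 + 100/9)) + 15857 = √(-1 + 98/9) + 15857 = √(89/9) + 15857 = √89/3 + 15857 = 15857 + √89/3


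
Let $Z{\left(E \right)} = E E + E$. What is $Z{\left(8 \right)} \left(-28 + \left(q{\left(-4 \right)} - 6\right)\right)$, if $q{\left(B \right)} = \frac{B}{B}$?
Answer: $-2376$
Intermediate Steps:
$q{\left(B \right)} = 1$
$Z{\left(E \right)} = E + E^{2}$ ($Z{\left(E \right)} = E^{2} + E = E + E^{2}$)
$Z{\left(8 \right)} \left(-28 + \left(q{\left(-4 \right)} - 6\right)\right) = 8 \left(1 + 8\right) \left(-28 + \left(1 - 6\right)\right) = 8 \cdot 9 \left(-28 - 5\right) = 72 \left(-33\right) = -2376$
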